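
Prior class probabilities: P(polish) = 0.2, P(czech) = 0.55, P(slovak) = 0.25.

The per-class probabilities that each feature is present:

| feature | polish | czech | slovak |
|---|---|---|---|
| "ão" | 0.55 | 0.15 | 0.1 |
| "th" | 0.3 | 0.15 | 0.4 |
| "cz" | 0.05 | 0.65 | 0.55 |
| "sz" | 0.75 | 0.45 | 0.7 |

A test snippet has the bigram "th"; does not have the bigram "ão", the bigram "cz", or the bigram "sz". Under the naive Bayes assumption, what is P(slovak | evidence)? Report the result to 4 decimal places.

polish: 0.2 × (1−0.55) × 0.3 × (1−0.05) × (1−0.75) = 0.0064125
czech: 0.55 × (1−0.15) × 0.15 × (1−0.65) × (1−0.45) = 0.0134990625
slovak: 0.25 × (1−0.1) × 0.4 × (1−0.55) × (1−0.7) = 0.01215
P(slovak | x) = 0.01215 / 0.0320615625 ≈ 0.3790

0.3790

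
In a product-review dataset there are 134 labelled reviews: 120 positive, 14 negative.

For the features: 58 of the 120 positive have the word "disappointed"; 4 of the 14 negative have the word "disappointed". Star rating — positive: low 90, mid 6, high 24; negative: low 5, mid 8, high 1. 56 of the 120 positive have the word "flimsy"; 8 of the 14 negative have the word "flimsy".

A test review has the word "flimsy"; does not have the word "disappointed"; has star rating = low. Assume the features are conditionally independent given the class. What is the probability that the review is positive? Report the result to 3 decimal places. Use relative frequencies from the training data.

positive: (120/134) × (62/120) × (90/120) × (56/120) ≈ 0.16194
negative: (14/134) × (10/14) × (5/14) × (8/14) ≈ 0.01523
P(positive | x) = 0.16194 / 0.17717 ≈ 0.914

0.914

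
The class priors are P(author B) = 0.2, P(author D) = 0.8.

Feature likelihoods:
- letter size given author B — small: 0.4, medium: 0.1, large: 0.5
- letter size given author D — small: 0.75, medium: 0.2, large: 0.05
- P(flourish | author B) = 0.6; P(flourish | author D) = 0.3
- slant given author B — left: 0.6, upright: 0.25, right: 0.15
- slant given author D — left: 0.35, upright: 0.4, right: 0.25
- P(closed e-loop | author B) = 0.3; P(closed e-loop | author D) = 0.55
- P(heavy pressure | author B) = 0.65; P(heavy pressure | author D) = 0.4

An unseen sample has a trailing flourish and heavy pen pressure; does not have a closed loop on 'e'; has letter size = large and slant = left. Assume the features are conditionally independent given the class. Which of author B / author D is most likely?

author B: 0.2 × 0.5 × 0.6 × 0.6 × (1−0.3) × 0.65 = 0.01638
author D: 0.8 × 0.05 × 0.3 × 0.35 × (1−0.55) × 0.4 = 0.000756
Highest score → author B.

author B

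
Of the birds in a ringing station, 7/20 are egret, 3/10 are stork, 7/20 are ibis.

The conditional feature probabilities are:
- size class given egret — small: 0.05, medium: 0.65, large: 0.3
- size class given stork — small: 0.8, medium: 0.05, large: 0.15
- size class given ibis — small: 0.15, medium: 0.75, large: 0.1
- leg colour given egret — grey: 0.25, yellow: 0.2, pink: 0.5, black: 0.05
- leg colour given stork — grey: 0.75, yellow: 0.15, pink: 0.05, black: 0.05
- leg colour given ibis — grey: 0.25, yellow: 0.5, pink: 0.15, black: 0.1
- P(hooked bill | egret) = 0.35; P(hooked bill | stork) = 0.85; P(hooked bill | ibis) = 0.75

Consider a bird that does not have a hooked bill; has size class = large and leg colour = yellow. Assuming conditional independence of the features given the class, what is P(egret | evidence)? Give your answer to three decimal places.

egret: 0.35 × 0.3 × 0.2 × (1−0.35) = 0.01365
stork: 0.3 × 0.15 × 0.15 × (1−0.85) = 0.0010125
ibis: 0.35 × 0.1 × 0.5 × (1−0.75) = 0.004375
P(egret | x) = 0.01365 / 0.0190375 ≈ 0.717

0.717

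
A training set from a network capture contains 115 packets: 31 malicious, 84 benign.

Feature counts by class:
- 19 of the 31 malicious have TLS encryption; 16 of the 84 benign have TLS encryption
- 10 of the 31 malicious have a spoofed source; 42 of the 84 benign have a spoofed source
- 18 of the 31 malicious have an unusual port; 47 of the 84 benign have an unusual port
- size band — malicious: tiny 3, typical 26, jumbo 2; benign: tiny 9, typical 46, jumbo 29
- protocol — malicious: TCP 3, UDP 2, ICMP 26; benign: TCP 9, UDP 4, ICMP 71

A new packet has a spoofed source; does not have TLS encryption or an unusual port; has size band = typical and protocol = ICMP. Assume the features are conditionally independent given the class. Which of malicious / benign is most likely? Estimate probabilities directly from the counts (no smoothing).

benign

malicious: (31/115) × (12/31) × (10/31) × (13/31) × (26/31) × (26/31) ≈ 0.00992948
benign: (84/115) × (68/84) × (42/84) × (37/84) × (46/84) × (71/84) ≈ 0.0602783
Highest score → benign.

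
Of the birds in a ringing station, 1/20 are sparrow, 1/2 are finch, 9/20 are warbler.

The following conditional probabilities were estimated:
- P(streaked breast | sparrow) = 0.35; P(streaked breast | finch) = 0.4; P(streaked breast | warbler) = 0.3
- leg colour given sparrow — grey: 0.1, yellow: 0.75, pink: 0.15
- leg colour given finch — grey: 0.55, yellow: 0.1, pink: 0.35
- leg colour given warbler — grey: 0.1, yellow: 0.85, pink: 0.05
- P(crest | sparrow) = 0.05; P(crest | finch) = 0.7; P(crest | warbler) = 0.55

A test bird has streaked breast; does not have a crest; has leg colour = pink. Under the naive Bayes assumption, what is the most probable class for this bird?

sparrow: 0.05 × 0.35 × 0.15 × (1−0.05) = 0.00249375
finch: 0.5 × 0.4 × 0.35 × (1−0.7) = 0.021
warbler: 0.45 × 0.3 × 0.05 × (1−0.55) = 0.0030375
Highest score → finch.

finch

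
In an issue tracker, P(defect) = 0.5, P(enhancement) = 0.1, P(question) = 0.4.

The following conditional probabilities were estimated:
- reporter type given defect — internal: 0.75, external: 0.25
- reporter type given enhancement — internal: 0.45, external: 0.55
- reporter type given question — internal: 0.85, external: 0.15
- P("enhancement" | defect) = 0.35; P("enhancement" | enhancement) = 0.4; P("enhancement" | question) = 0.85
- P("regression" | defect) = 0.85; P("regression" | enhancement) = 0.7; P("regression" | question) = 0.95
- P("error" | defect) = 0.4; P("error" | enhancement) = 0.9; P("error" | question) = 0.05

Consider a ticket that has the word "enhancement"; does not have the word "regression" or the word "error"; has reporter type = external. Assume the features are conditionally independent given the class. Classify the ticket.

defect

defect: 0.5 × 0.25 × 0.35 × (1−0.85) × (1−0.4) = 0.0039375
enhancement: 0.1 × 0.55 × 0.4 × (1−0.7) × (1−0.9) = 0.00066
question: 0.4 × 0.15 × 0.85 × (1−0.95) × (1−0.05) = 0.0024225
Highest score → defect.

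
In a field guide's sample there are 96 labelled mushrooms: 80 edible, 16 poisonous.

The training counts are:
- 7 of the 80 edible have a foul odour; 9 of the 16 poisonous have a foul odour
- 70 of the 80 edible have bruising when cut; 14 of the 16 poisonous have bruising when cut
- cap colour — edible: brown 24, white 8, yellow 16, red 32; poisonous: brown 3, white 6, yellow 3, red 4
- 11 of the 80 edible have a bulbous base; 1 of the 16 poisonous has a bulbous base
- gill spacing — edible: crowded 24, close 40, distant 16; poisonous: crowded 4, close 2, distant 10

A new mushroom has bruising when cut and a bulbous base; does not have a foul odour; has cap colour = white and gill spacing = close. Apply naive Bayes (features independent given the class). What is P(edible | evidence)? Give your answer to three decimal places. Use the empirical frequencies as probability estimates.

0.961

edible: (80/96) × (73/80) × (70/80) × (8/80) × (11/80) × (40/80) ≈ 0.00457438
poisonous: (16/96) × (7/16) × (14/16) × (6/16) × (1/16) × (2/16) = 0.000186920166015625
P(edible | x) = 0.00457438 / 0.004761300166015625 ≈ 0.961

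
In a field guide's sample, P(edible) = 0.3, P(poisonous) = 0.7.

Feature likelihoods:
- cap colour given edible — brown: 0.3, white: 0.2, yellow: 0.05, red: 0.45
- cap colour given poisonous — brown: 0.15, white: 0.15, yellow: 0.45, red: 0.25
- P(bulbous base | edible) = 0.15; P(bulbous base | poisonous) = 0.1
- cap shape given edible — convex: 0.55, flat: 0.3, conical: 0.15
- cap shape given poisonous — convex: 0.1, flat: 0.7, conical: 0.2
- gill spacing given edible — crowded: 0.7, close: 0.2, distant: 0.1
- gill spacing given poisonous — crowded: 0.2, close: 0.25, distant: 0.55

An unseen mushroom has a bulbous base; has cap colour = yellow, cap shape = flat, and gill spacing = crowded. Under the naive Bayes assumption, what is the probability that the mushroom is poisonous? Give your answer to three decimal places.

edible: 0.3 × 0.05 × 0.15 × 0.3 × 0.7 = 0.0004725
poisonous: 0.7 × 0.45 × 0.1 × 0.7 × 0.2 = 0.00441
P(poisonous | x) = 0.00441 / 0.0048825 ≈ 0.903

0.903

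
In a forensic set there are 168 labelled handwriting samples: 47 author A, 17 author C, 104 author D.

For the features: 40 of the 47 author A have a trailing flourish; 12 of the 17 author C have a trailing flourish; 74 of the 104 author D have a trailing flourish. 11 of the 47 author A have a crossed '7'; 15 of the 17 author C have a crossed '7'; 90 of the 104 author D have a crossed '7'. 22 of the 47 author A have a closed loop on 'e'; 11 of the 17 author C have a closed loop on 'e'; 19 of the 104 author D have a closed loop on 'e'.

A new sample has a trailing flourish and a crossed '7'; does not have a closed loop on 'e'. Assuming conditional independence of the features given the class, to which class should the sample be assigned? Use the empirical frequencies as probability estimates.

author A: (47/168) × (40/47) × (11/47) × (25/47) ≈ 0.0296406
author C: (17/168) × (12/17) × (15/17) × (6/17) ≈ 0.0222442
author D: (104/168) × (74/104) × (90/104) × (85/104) ≈ 0.311542
Highest score → author D.

author D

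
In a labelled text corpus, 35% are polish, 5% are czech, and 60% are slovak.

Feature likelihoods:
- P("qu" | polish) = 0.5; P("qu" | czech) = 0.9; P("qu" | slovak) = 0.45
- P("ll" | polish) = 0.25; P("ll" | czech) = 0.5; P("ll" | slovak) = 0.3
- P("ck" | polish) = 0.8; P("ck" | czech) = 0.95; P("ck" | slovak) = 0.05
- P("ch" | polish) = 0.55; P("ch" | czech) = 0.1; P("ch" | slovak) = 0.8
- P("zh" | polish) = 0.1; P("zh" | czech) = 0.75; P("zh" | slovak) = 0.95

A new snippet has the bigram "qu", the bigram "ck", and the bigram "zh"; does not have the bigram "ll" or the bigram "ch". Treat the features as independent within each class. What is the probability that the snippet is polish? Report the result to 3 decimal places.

0.226

polish: 0.35 × 0.5 × (1−0.25) × 0.8 × (1−0.55) × 0.1 = 0.004725
czech: 0.05 × 0.9 × (1−0.5) × 0.95 × (1−0.1) × 0.75 = 0.014428125
slovak: 0.6 × 0.45 × (1−0.3) × 0.05 × (1−0.8) × 0.95 = 0.0017955
P(polish | x) = 0.004725 / 0.020948625 ≈ 0.226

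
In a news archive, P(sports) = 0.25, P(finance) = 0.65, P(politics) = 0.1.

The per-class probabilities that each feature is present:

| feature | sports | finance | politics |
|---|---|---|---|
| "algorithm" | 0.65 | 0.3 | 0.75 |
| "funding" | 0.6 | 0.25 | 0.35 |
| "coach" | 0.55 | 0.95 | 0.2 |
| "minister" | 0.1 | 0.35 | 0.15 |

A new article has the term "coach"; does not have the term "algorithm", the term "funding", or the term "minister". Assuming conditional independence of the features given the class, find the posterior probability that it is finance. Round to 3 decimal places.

0.913

sports: 0.25 × (1−0.65) × (1−0.6) × 0.55 × (1−0.1) = 0.017325
finance: 0.65 × (1−0.3) × (1−0.25) × 0.95 × (1−0.35) = 0.210721875
politics: 0.1 × (1−0.75) × (1−0.35) × 0.2 × (1−0.15) = 0.0027625
P(finance | x) = 0.210721875 / 0.230809375 ≈ 0.913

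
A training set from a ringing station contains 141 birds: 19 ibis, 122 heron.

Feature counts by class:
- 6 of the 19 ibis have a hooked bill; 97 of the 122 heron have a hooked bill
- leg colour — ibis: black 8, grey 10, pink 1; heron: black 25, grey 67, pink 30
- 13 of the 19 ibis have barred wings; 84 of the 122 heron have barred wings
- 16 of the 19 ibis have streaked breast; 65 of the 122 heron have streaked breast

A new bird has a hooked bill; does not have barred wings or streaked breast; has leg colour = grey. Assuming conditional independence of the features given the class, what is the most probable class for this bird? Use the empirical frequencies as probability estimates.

heron

ibis: (19/141) × (6/19) × (10/19) × (6/19) × (3/19) ≈ 0.00111672
heron: (122/141) × (97/122) × (67/122) × (38/122) × (57/122) ≈ 0.0549802
Highest score → heron.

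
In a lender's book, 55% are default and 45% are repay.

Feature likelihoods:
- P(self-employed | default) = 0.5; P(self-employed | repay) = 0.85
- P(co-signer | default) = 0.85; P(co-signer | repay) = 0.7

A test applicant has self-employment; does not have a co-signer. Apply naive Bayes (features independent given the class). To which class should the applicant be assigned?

default: 0.55 × 0.5 × (1−0.85) = 0.04125
repay: 0.45 × 0.85 × (1−0.7) = 0.11475
Highest score → repay.

repay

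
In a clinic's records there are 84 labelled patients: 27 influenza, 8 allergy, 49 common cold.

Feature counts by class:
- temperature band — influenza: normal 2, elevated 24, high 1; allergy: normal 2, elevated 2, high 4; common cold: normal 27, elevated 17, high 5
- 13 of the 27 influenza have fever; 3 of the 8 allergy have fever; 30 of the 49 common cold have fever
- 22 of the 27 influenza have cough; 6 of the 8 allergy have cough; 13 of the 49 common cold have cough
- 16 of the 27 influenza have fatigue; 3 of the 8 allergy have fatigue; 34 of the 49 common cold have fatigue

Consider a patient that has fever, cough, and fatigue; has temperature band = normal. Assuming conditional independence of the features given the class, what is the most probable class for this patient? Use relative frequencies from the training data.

influenza: (27/84) × (2/27) × (13/27) × (22/27) × (16/27) ≈ 0.00553535
allergy: (8/84) × (2/8) × (3/8) × (6/8) × (3/8) ≈ 0.00251116
common cold: (49/84) × (27/49) × (30/49) × (13/49) × (34/49) ≈ 0.0362276
Highest score → common cold.

common cold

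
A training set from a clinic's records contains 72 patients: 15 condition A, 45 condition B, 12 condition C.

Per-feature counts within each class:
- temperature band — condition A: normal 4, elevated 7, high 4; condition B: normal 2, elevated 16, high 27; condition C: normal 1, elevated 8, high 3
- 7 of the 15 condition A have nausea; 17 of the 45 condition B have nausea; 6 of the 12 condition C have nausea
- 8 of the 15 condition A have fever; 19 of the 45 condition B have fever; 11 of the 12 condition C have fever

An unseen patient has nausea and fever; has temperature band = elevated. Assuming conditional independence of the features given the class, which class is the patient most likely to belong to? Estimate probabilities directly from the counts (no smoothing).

condition C

condition A: (15/72) × (7/15) × (7/15) × (8/15) ≈ 0.0241975
condition B: (45/72) × (16/45) × (17/45) × (19/45) ≈ 0.0354458
condition C: (12/72) × (8/12) × (6/12) × (11/12) ≈ 0.0509259
Highest score → condition C.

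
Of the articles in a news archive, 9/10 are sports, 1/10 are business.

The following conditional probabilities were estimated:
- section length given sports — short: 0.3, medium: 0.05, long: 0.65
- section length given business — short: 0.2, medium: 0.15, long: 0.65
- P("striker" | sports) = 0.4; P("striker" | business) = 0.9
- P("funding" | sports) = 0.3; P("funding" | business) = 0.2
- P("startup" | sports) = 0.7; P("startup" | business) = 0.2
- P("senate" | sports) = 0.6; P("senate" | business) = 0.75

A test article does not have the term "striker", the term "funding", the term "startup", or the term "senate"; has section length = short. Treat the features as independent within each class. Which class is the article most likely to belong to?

sports: 0.9 × 0.3 × (1−0.4) × (1−0.3) × (1−0.7) × (1−0.6) = 0.013608
business: 0.1 × 0.2 × (1−0.9) × (1−0.2) × (1−0.2) × (1−0.75) = 0.00032
Highest score → sports.

sports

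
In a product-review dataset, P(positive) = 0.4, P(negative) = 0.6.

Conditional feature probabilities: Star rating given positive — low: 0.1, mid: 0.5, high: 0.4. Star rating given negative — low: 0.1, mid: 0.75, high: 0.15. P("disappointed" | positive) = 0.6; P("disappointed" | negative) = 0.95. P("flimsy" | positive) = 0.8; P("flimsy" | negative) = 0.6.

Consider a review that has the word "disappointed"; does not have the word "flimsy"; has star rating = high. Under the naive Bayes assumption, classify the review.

negative

positive: 0.4 × 0.4 × 0.6 × (1−0.8) = 0.0192
negative: 0.6 × 0.15 × 0.95 × (1−0.6) = 0.0342
Highest score → negative.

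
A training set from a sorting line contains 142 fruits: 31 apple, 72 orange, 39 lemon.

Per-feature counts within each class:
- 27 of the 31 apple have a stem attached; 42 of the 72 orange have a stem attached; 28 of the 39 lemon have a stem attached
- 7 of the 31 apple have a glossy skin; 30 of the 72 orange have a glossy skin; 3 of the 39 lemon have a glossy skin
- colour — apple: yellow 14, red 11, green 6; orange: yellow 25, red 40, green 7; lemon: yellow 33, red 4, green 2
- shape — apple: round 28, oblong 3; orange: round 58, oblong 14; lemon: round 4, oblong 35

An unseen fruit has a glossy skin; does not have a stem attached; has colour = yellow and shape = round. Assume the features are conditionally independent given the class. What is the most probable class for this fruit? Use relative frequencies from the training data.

orange

apple: (31/142) × (4/31) × (7/31) × (14/31) × (28/31) ≈ 0.0025946
orange: (72/142) × (30/72) × (30/72) × (25/72) × (58/72) ≈ 0.0246221
lemon: (39/142) × (11/39) × (3/39) × (33/39) × (4/39) ≈ 0.000517137
Highest score → orange.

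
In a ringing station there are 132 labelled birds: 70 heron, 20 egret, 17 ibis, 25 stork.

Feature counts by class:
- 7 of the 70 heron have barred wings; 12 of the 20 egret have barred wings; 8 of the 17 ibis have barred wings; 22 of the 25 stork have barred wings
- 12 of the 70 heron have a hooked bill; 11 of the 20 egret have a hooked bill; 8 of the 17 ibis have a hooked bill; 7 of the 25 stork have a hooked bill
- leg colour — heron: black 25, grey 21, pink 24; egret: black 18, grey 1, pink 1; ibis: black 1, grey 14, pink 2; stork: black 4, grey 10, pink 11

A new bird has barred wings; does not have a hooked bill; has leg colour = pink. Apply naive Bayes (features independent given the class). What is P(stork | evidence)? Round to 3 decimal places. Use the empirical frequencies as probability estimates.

heron: (70/132) × (7/70) × (58/70) × (24/70) ≈ 0.0150649
egret: (20/132) × (12/20) × (9/20) × (1/20) ≈ 0.00204545
ibis: (17/132) × (8/17) × (9/17) × (2/17) ≈ 0.00377477
stork: (25/132) × (22/25) × (18/25) × (11/25) = 0.0528
P(stork | x) = 0.0528 / 0.07368512 ≈ 0.717

0.717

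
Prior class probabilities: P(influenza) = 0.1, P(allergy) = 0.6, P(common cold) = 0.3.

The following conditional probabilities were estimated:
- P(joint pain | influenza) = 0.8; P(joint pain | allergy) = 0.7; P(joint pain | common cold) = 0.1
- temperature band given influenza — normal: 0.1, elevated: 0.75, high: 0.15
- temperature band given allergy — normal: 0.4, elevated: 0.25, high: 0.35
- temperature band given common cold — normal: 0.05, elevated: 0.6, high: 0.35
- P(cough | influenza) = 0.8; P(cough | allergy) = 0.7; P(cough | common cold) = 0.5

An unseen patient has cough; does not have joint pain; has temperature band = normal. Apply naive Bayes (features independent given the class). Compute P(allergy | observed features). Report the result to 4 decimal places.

0.8579

influenza: 0.1 × (1−0.8) × 0.1 × 0.8 = 0.0016
allergy: 0.6 × (1−0.7) × 0.4 × 0.7 = 0.0504
common cold: 0.3 × (1−0.1) × 0.05 × 0.5 = 0.00675
P(allergy | x) = 0.0504 / 0.05875 ≈ 0.8579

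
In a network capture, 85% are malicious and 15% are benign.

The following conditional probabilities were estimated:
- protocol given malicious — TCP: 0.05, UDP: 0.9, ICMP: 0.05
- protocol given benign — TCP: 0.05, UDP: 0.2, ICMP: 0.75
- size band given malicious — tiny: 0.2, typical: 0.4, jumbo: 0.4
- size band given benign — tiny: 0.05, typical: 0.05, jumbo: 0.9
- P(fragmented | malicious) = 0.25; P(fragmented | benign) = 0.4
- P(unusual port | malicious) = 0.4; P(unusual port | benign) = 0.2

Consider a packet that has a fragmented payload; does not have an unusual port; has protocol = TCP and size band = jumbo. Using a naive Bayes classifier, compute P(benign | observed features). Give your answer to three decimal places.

malicious: 0.85 × 0.05 × 0.4 × 0.25 × (1−0.4) = 0.00255
benign: 0.15 × 0.05 × 0.9 × 0.4 × (1−0.2) = 0.00216
P(benign | x) = 0.00216 / 0.00471 ≈ 0.459

0.459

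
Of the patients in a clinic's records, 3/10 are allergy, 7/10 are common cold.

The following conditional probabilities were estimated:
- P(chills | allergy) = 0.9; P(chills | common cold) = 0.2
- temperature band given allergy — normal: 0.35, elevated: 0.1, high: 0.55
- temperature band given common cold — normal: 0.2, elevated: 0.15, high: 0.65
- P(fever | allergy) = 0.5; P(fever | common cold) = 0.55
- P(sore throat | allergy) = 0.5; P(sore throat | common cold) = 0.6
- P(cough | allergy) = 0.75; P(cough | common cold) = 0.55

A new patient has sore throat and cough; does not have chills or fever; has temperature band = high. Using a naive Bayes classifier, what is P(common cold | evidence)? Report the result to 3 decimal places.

allergy: 0.3 × (1−0.9) × 0.55 × (1−0.5) × 0.5 × 0.75 = 0.00309375
common cold: 0.7 × (1−0.2) × 0.65 × (1−0.55) × 0.6 × 0.55 = 0.054054
P(common cold | x) = 0.054054 / 0.05714775 ≈ 0.946

0.946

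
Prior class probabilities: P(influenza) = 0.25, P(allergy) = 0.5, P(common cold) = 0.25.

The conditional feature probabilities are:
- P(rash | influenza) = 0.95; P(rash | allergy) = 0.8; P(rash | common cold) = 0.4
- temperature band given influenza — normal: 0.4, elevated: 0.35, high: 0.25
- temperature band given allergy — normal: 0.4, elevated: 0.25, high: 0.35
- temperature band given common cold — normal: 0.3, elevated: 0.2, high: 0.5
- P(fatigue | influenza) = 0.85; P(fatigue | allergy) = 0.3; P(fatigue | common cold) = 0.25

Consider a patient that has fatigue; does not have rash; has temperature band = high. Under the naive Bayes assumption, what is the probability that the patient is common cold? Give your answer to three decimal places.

0.588

influenza: 0.25 × (1−0.95) × 0.25 × 0.85 = 0.00265625
allergy: 0.5 × (1−0.8) × 0.35 × 0.3 = 0.0105
common cold: 0.25 × (1−0.4) × 0.5 × 0.25 = 0.01875
P(common cold | x) = 0.01875 / 0.03190625 ≈ 0.588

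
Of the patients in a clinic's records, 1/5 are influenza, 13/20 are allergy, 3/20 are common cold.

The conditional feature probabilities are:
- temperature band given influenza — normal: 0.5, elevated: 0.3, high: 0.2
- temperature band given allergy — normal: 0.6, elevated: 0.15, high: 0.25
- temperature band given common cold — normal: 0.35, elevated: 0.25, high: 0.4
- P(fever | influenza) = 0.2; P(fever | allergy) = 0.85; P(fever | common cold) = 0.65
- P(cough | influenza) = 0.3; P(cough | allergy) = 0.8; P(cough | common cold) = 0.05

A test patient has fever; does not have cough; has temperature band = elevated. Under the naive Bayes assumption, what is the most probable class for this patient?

influenza: 0.2 × 0.3 × 0.2 × (1−0.3) = 0.0084
allergy: 0.65 × 0.15 × 0.85 × (1−0.8) = 0.016575
common cold: 0.15 × 0.25 × 0.65 × (1−0.05) = 0.02315625
Highest score → common cold.

common cold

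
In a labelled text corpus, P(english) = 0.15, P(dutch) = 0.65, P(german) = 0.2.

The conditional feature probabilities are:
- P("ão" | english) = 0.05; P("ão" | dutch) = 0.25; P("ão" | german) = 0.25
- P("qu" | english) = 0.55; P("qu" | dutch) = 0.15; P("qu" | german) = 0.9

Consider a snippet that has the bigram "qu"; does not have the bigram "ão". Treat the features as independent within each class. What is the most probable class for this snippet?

german

english: 0.15 × (1−0.05) × 0.55 = 0.078375
dutch: 0.65 × (1−0.25) × 0.15 = 0.073125
german: 0.2 × (1−0.25) × 0.9 = 0.135
Highest score → german.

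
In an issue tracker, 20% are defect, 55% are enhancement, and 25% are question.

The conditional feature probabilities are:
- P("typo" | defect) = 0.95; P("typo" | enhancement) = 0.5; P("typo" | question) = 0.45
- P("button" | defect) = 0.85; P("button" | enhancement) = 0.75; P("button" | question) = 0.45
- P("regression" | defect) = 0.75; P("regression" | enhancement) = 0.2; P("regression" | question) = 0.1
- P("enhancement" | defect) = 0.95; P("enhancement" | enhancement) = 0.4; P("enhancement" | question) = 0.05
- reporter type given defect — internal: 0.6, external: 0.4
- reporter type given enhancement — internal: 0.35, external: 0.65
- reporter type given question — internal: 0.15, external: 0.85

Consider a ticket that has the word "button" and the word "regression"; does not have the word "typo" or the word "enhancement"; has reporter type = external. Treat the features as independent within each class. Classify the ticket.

defect: 0.2 × (1−0.95) × 0.85 × 0.75 × (1−0.95) × 0.4 = 0.0001275
enhancement: 0.55 × (1−0.5) × 0.75 × 0.2 × (1−0.4) × 0.65 = 0.0160875
question: 0.25 × (1−0.45) × 0.45 × 0.1 × (1−0.05) × 0.85 = 0.00499640625
Highest score → enhancement.

enhancement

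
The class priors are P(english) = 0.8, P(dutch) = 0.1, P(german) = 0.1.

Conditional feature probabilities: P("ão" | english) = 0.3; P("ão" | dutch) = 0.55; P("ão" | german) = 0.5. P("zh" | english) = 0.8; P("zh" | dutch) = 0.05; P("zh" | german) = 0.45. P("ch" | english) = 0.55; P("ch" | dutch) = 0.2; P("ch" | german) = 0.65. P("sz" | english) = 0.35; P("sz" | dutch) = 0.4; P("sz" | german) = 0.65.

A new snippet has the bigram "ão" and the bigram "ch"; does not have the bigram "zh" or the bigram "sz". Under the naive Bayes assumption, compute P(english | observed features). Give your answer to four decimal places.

0.5780

english: 0.8 × 0.3 × (1−0.8) × 0.55 × (1−0.35) = 0.01716
dutch: 0.1 × 0.55 × (1−0.05) × 0.2 × (1−0.4) = 0.00627
german: 0.1 × 0.5 × (1−0.45) × 0.65 × (1−0.65) = 0.00625625
P(english | x) = 0.01716 / 0.02968625 ≈ 0.5780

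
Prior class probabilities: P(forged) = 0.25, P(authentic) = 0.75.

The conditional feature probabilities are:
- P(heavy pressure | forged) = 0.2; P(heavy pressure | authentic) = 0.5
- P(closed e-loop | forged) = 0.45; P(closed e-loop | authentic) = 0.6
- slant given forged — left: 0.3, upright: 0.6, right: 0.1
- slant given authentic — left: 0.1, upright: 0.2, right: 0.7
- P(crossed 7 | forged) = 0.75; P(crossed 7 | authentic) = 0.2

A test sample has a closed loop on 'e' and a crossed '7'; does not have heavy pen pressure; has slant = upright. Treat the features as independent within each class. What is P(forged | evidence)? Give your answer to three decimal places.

forged: 0.25 × (1−0.2) × 0.45 × 0.6 × 0.75 = 0.0405
authentic: 0.75 × (1−0.5) × 0.6 × 0.2 × 0.2 = 0.009
P(forged | x) = 0.0405 / 0.0495 ≈ 0.818

0.818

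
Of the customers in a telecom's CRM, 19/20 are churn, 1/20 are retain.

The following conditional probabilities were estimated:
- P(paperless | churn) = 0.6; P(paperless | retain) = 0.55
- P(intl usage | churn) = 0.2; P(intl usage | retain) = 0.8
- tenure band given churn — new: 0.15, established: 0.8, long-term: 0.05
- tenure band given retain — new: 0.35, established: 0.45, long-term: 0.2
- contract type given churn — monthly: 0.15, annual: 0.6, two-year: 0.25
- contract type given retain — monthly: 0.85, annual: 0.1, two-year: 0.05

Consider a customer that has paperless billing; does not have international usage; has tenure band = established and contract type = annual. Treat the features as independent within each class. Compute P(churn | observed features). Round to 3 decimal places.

churn: 0.95 × 0.6 × (1−0.2) × 0.8 × 0.6 = 0.21888
retain: 0.05 × 0.55 × (1−0.8) × 0.45 × 0.1 = 0.0002475
P(churn | x) = 0.21888 / 0.2191275 ≈ 0.999

0.999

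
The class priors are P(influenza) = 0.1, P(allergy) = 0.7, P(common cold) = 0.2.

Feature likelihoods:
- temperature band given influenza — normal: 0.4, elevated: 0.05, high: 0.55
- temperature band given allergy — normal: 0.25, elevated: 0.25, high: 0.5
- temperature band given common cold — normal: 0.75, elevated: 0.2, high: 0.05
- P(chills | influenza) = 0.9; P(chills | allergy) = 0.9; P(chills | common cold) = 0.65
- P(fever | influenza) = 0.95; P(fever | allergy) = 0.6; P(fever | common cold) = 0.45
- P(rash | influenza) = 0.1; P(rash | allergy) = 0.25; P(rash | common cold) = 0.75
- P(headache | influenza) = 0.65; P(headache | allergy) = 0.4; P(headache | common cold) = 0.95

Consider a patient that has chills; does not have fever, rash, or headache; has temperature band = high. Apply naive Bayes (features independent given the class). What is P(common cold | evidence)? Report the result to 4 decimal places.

influenza: 0.1 × 0.55 × 0.9 × (1−0.95) × (1−0.1) × (1−0.65) = 0.000779625
allergy: 0.7 × 0.5 × 0.9 × (1−0.6) × (1−0.25) × (1−0.4) = 0.0567
common cold: 0.2 × 0.05 × 0.65 × (1−0.45) × (1−0.75) × (1−0.95) = 0.0000446875
P(common cold | x) = 0.0000446875 / 0.0575243125 ≈ 0.0008

0.0008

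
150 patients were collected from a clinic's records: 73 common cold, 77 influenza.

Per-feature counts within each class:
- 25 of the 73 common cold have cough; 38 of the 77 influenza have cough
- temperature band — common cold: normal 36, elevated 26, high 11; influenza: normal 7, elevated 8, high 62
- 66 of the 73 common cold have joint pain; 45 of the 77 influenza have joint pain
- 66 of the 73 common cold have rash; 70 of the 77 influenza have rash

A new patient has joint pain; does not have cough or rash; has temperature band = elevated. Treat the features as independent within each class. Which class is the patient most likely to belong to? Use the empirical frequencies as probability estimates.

common cold: (73/150) × (48/73) × (26/73) × (66/73) × (7/73) ≈ 0.0098809
influenza: (77/150) × (39/77) × (8/77) × (45/77) × (7/77) ≈ 0.00143516
Highest score → common cold.

common cold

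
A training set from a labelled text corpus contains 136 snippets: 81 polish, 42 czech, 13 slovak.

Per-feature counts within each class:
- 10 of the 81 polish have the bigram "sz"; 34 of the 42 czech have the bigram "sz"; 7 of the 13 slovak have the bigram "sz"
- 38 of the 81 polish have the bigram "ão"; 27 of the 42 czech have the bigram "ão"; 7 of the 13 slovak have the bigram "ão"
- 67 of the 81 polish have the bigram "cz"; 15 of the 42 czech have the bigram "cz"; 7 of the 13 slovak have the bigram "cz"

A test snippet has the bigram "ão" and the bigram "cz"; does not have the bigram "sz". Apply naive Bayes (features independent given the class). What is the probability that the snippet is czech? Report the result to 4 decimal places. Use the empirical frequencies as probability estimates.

polish: (81/136) × (71/81) × (38/81) × (67/81) ≈ 0.202585
czech: (42/136) × (8/42) × (27/42) × (15/42) ≈ 0.0135054
slovak: (13/136) × (6/13) × (7/13) × (7/13) ≈ 0.0127915
P(czech | x) = 0.0135054 / 0.2288819 ≈ 0.0590

0.0590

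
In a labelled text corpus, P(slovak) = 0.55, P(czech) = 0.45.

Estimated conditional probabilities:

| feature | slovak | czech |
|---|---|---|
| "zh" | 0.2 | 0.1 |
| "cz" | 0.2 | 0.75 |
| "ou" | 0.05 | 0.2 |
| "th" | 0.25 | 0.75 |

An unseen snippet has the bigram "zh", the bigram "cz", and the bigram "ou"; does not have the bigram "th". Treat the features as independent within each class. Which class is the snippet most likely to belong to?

czech

slovak: 0.55 × 0.2 × 0.2 × 0.05 × (1−0.25) = 0.000825
czech: 0.45 × 0.1 × 0.75 × 0.2 × (1−0.75) = 0.0016875
Highest score → czech.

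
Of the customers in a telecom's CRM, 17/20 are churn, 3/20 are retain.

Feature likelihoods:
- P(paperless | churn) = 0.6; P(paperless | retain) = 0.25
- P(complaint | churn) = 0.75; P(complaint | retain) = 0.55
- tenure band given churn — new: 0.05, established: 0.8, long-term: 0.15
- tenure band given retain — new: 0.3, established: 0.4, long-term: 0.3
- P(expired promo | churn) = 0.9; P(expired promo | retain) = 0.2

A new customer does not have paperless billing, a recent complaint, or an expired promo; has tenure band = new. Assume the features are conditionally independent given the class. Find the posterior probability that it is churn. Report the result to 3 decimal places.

0.034

churn: 0.85 × (1−0.6) × (1−0.75) × 0.05 × (1−0.9) = 0.000425
retain: 0.15 × (1−0.25) × (1−0.55) × 0.3 × (1−0.2) = 0.01215
P(churn | x) = 0.000425 / 0.012575 ≈ 0.034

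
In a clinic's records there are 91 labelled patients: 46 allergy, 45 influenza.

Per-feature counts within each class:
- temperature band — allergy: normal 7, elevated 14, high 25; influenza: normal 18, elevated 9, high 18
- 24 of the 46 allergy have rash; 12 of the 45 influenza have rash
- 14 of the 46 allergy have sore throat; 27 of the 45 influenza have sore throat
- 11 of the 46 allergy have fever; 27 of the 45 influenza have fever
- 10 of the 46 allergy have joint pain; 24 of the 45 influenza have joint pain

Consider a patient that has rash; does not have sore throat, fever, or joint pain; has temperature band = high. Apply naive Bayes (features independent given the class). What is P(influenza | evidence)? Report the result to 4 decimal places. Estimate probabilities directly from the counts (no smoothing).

0.0622

allergy: (46/91) × (25/46) × (24/46) × (32/46) × (35/46) × (36/46) ≈ 0.0593744
influenza: (45/91) × (18/45) × (12/45) × (18/45) × (18/45) × (21/45) ≈ 0.00393846
P(influenza | x) = 0.00393846 / 0.06331286 ≈ 0.0622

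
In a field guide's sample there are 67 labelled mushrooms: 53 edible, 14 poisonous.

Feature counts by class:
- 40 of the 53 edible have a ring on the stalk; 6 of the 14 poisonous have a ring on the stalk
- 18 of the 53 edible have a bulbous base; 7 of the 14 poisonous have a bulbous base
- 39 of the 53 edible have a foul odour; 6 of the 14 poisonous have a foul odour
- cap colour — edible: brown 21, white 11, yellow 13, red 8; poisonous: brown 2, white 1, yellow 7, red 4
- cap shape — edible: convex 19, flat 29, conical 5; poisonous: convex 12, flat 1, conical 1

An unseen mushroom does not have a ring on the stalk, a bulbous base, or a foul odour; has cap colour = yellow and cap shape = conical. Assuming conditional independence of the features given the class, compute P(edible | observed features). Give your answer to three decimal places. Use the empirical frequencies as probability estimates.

edible: (53/67) × (13/53) × (35/53) × (14/53) × (13/53) × (5/53) ≈ 0.000783203
poisonous: (14/67) × (8/14) × (7/14) × (8/14) × (7/14) × (1/14) ≈ 0.0012184
P(edible | x) = 0.000783203 / 0.002001603 ≈ 0.391

0.391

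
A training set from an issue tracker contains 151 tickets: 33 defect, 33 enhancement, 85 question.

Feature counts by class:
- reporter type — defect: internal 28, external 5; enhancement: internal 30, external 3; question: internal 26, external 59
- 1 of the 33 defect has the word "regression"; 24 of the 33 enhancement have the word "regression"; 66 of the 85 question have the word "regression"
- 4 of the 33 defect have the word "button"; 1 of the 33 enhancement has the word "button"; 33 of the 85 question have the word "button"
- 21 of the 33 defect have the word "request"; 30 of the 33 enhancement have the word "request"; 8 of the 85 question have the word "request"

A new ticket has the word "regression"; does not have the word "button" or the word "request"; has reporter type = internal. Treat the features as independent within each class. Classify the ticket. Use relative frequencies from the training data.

question

defect: (33/151) × (28/33) × (1/33) × (29/33) × (12/33) ≈ 0.00179564
enhancement: (33/151) × (30/33) × (24/33) × (32/33) × (3/33) ≈ 0.0127375
question: (85/151) × (26/85) × (66/85) × (52/85) × (77/85) ≈ 0.0740931
Highest score → question.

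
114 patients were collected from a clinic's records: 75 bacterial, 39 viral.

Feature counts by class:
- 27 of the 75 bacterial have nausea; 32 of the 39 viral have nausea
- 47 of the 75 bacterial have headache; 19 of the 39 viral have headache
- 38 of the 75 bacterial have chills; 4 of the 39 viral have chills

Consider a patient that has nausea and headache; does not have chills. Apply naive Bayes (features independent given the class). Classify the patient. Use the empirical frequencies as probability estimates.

bacterial: (75/114) × (27/75) × (47/75) × (37/75) ≈ 0.0732211
viral: (39/114) × (32/39) × (19/39) × (35/39) ≈ 0.122726
Highest score → viral.

viral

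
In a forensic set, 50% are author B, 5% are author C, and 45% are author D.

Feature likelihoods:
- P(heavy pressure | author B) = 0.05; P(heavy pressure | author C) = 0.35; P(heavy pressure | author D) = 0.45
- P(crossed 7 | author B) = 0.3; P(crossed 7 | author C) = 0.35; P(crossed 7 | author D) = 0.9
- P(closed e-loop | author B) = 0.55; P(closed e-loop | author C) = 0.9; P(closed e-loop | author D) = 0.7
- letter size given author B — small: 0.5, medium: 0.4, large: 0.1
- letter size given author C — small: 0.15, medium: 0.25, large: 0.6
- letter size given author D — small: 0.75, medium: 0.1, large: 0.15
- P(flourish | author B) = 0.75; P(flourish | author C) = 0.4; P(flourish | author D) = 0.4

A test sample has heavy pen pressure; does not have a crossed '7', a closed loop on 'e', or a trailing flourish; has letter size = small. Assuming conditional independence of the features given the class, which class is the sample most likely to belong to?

author B: 0.5 × 0.05 × (1−0.3) × (1−0.55) × 0.5 × (1−0.75) = 0.000984375
author C: 0.05 × 0.35 × (1−0.35) × (1−0.9) × 0.15 × (1−0.4) = 0.000102375
author D: 0.45 × 0.45 × (1−0.9) × (1−0.7) × 0.75 × (1−0.4) = 0.00273375
Highest score → author D.

author D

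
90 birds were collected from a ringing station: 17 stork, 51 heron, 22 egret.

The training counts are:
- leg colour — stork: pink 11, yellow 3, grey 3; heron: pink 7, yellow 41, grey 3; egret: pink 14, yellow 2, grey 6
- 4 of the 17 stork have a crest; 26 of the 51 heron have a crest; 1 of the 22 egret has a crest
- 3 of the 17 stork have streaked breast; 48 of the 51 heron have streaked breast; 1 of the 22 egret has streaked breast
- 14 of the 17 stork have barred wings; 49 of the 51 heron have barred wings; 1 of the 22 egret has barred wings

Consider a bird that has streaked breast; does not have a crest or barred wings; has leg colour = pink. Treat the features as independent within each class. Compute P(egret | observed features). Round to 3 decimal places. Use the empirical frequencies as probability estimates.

stork: (17/90) × (11/17) × (13/17) × (3/17) × (3/17) ≈ 0.00291065
heron: (51/90) × (7/51) × (25/51) × (48/51) × (2/51) ≈ 0.0014072
egret: (22/90) × (14/22) × (21/22) × (1/22) × (21/22) ≈ 0.00644252
P(egret | x) = 0.00644252 / 0.01076037 ≈ 0.599

0.599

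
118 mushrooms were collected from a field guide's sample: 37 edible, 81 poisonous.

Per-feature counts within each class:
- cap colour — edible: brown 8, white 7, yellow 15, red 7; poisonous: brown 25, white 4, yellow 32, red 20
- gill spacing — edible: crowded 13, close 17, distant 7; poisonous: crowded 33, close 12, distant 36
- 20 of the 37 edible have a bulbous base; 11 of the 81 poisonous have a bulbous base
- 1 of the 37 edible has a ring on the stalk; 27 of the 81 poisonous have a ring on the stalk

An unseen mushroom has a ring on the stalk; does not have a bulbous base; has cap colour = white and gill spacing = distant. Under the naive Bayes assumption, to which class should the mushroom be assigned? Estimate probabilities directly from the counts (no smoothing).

poisonous

edible: (37/118) × (7/37) × (7/37) × (17/37) × (1/37) ≈ 0.000139366
poisonous: (81/118) × (4/81) × (36/81) × (70/81) × (27/81) ≈ 0.00433998
Highest score → poisonous.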